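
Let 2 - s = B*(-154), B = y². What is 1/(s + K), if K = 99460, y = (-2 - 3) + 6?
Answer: 1/99616 ≈ 1.0039e-5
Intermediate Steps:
y = 1 (y = -5 + 6 = 1)
B = 1 (B = 1² = 1)
s = 156 (s = 2 - (-154) = 2 - 1*(-154) = 2 + 154 = 156)
1/(s + K) = 1/(156 + 99460) = 1/99616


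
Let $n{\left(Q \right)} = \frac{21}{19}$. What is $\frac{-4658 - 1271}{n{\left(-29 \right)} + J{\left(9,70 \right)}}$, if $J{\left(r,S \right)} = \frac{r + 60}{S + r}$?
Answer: $- \frac{809039}{270} \approx -2996.4$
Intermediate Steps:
$J{\left(r,S \right)} = \frac{60 + r}{S + r}$
$n{\left(Q \right)} = \frac{21}{19}$ ($n{\left(Q \right)} = 21 \cdot \frac{1}{19} = \frac{21}{19}$)
$\frac{-4658 - 1271}{n{\left(-29 \right)} + J{\left(9,70 \right)}} = \frac{-4658 - 1271}{\frac{21}{19} + \frac{60 + 9}{70 + 9}} = - \frac{5929}{\frac{21}{19} + \frac{1}{79} \cdot 69} = - \frac{5929}{\frac{21}{19} + \frac{69}{79}} = - \frac{5929}{\frac{2970}{1501}} = \left(-5929\right) \frac{1501}{2970} = - \frac{809039}{270}$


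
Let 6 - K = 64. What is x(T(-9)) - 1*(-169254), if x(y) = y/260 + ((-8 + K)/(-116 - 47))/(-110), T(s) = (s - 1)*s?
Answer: 3586499517/21190 ≈ 1.6925e+5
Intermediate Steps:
K = -58 (K = 6 - 1*64 = 6 - 64 = -58)
T(s) = s*(-1 + s) (T(s) = (-1 + s)*s = s*(-1 + s))
x(y) = -3/815 + y/260 (x(y) = y/260 + ((-8 - 58)/(-116 - 47))/(-110) = y*(1/260) - 66/(-163)*(-1/110) = y/260 - 66*(-1/163)*(-1/110) = y/260 + (66/163)*(-1/110) = y/260 - 3/815 = -3/815 + y/260)
x(T(-9)) - 1*(-169254) = (-3/815 + (-9*(-1 - 9))/260) - 1*(-169254) = (-3/815 + (-9*(-10))/260) + 169254 = (-3/815 + (1/260)*90) + 169254 = (-3/815 + 9/26) + 169254 = 7257/21190 + 169254 = 3586499517/21190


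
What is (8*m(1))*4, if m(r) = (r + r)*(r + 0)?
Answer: 64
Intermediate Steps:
m(r) = 2*r² (m(r) = (2*r)*r = 2*r²)
(8*m(1))*4 = (8*(2*1²))*4 = (8*(2*1))*4 = (8*2)*4 = 16*4 = 64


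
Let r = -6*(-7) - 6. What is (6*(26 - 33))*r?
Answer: -1512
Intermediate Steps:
r = 36 (r = 42 - 6 = 36)
(6*(26 - 33))*r = (6*(26 - 33))*36 = (6*(-7))*36 = -42*36 = -1512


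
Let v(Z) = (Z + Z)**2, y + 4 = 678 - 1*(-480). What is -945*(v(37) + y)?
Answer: -6265350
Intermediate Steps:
y = 1154 (y = -4 + (678 - 1*(-480)) = -4 + (678 + 480) = -4 + 1158 = 1154)
v(Z) = 4*Z**2 (v(Z) = (2*Z)**2 = 4*Z**2)
-945*(v(37) + y) = -945*(4*37**2 + 1154) = -945*(4*1369 + 1154) = -945*(5476 + 1154) = -945*6630 = -6265350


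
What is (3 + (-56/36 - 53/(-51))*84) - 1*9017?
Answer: -461926/51 ≈ -9057.4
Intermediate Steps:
(3 + (-56/36 - 53/(-51))*84) - 1*9017 = (3 + (-56*1/36 - 53*(-1/51))*84) - 9017 = (3 + (-14/9 + 53/51)*84) - 9017 = (3 - 79/153*84) - 9017 = (3 - 2212/51) - 9017 = -2059/51 - 9017 = -461926/51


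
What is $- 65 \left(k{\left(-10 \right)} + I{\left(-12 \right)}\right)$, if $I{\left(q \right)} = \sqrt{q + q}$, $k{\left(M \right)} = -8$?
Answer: $520 - 130 i \sqrt{6} \approx 520.0 - 318.43 i$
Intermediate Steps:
$I{\left(q \right)} = \sqrt{2} \sqrt{q}$ ($I{\left(q \right)} = \sqrt{2 q} = \sqrt{2} \sqrt{q}$)
$- 65 \left(k{\left(-10 \right)} + I{\left(-12 \right)}\right) = - 65 \left(-8 + \sqrt{2} \sqrt{-12}\right) = - 65 \left(-8 + \sqrt{2} \cdot 2 i \sqrt{3}\right) = - 65 \left(-8 + 2 i \sqrt{6}\right) = 520 - 130 i \sqrt{6}$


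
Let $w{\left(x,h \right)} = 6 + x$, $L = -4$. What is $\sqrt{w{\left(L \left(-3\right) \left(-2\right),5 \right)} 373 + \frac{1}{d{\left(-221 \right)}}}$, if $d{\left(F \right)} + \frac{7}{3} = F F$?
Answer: $\frac{i \sqrt{36032255752809}}{73258} \approx 81.939 i$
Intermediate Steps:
$d{\left(F \right)} = - \frac{7}{3} + F^{2}$ ($d{\left(F \right)} = - \frac{7}{3} + F F = - \frac{7}{3} + F^{2}$)
$\sqrt{w{\left(L \left(-3\right) \left(-2\right),5 \right)} 373 + \frac{1}{d{\left(-221 \right)}}} = \sqrt{\left(6 + \left(-4\right) \left(-3\right) \left(-2\right)\right) 373 + \frac{1}{- \frac{7}{3} + \left(-221\right)^{2}}} = \sqrt{\left(6 + 12 \left(-2\right)\right) 373 + \frac{1}{- \frac{7}{3} + 48841}} = \sqrt{\left(6 - 24\right) 373 + \frac{1}{\frac{146516}{3}}} = \sqrt{\left(-18\right) 373 + \frac{3}{146516}} = \sqrt{-6714 + \frac{3}{146516}} = \sqrt{- \frac{983708421}{146516}} = \frac{i \sqrt{36032255752809}}{73258}$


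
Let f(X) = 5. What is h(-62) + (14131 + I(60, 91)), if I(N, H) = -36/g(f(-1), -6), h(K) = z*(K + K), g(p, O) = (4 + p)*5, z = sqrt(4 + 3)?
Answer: 70651/5 - 124*sqrt(7) ≈ 13802.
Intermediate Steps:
z = sqrt(7) ≈ 2.6458
g(p, O) = 20 + 5*p
h(K) = 2*K*sqrt(7) (h(K) = sqrt(7)*(K + K) = sqrt(7)*(2*K) = 2*K*sqrt(7))
I(N, H) = -4/5 (I(N, H) = -36/(20 + 5*5) = -36/(20 + 25) = -36/45 = -36*1/45 = -4/5)
h(-62) + (14131 + I(60, 91)) = 2*(-62)*sqrt(7) + (14131 - 4/5) = -124*sqrt(7) + 70651/5 = 70651/5 - 124*sqrt(7)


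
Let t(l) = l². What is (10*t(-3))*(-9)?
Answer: -810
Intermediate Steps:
(10*t(-3))*(-9) = (10*(-3)²)*(-9) = (10*9)*(-9) = 90*(-9) = -810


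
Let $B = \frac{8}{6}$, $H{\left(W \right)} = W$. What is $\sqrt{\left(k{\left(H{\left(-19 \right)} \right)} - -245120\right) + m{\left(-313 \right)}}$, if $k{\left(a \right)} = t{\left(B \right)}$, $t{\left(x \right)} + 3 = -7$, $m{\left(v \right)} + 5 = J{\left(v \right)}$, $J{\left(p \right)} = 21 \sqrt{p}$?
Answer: $\sqrt{245105 + 21 i \sqrt{313}} \approx 495.08 + 0.375 i$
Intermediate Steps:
$m{\left(v \right)} = -5 + 21 \sqrt{v}$
$B = \frac{4}{3}$ ($B = 8 \cdot \frac{1}{6} = \frac{4}{3} \approx 1.3333$)
$t{\left(x \right)} = -10$ ($t{\left(x \right)} = -3 - 7 = -10$)
$k{\left(a \right)} = -10$
$\sqrt{\left(k{\left(H{\left(-19 \right)} \right)} - -245120\right) + m{\left(-313 \right)}} = \sqrt{\left(-10 - -245120\right) - \left(5 - 21 \sqrt{-313}\right)} = \sqrt{\left(-10 + 245120\right) - \left(5 - 21 i \sqrt{313}\right)} = \sqrt{245110 - \left(5 - 21 i \sqrt{313}\right)} = \sqrt{245105 + 21 i \sqrt{313}}$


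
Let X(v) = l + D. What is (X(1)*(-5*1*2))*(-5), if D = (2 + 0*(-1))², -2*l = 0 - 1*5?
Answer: 325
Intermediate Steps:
l = 5/2 (l = -(0 - 1*5)/2 = -(0 - 5)/2 = -½*(-5) = 5/2 ≈ 2.5000)
D = 4 (D = (2 + 0)² = 2² = 4)
X(v) = 13/2 (X(v) = 5/2 + 4 = 13/2)
(X(1)*(-5*1*2))*(-5) = (13*(-5*1*2)/2)*(-5) = (13*(-5*2)/2)*(-5) = ((13/2)*(-10))*(-5) = -65*(-5) = 325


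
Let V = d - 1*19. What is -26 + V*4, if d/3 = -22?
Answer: -366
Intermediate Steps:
d = -66 (d = 3*(-22) = -66)
V = -85 (V = -66 - 1*19 = -66 - 19 = -85)
-26 + V*4 = -26 - 85*4 = -26 - 340 = -366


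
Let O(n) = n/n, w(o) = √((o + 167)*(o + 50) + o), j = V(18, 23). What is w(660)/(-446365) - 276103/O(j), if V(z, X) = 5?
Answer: -276103 - √587830/446365 ≈ -2.7610e+5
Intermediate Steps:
j = 5
w(o) = √(o + (50 + o)*(167 + o)) (w(o) = √((167 + o)*(50 + o) + o) = √((50 + o)*(167 + o) + o) = √(o + (50 + o)*(167 + o)))
O(n) = 1
w(660)/(-446365) - 276103/O(j) = √(8350 + 660² + 218*660)/(-446365) - 276103/1 = √(8350 + 435600 + 143880)*(-1/446365) - 276103*1 = √587830*(-1/446365) - 276103 = -√587830/446365 - 276103 = -276103 - √587830/446365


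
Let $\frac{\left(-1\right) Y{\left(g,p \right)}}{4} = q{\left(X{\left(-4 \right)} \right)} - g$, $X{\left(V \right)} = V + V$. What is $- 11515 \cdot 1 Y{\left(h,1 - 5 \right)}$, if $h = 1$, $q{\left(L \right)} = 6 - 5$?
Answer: $0$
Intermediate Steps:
$X{\left(V \right)} = 2 V$
$q{\left(L \right)} = 1$
$Y{\left(g,p \right)} = -4 + 4 g$ ($Y{\left(g,p \right)} = - 4 \left(1 - g\right) = -4 + 4 g$)
$- 11515 \cdot 1 Y{\left(h,1 - 5 \right)} = - 11515 \cdot 1 \left(-4 + 4 \cdot 1\right) = - 11515 \cdot 1 \left(-4 + 4\right) = - 11515 \cdot 1 \cdot 0 = \left(-11515\right) 0 = 0$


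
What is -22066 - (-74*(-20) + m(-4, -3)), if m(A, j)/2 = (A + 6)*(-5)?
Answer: -23526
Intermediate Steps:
m(A, j) = -60 - 10*A (m(A, j) = 2*((A + 6)*(-5)) = 2*((6 + A)*(-5)) = 2*(-30 - 5*A) = -60 - 10*A)
-22066 - (-74*(-20) + m(-4, -3)) = -22066 - (-74*(-20) + (-60 - 10*(-4))) = -22066 - (1480 + (-60 + 40)) = -22066 - (1480 - 20) = -22066 - 1*1460 = -22066 - 1460 = -23526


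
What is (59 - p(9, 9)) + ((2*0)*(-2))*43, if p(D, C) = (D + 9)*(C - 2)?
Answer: -67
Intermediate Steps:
p(D, C) = (-2 + C)*(9 + D) (p(D, C) = (9 + D)*(-2 + C) = (-2 + C)*(9 + D))
(59 - p(9, 9)) + ((2*0)*(-2))*43 = (59 - (-18 - 2*9 + 9*9 + 9*9)) + ((2*0)*(-2))*43 = (59 - (-18 - 18 + 81 + 81)) + (0*(-2))*43 = (59 - 1*126) + 0*43 = (59 - 126) + 0 = -67 + 0 = -67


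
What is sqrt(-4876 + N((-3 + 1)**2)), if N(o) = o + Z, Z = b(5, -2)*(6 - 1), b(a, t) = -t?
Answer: I*sqrt(4862) ≈ 69.728*I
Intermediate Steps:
Z = 10 (Z = (-1*(-2))*(6 - 1) = 2*5 = 10)
N(o) = 10 + o (N(o) = o + 10 = 10 + o)
sqrt(-4876 + N((-3 + 1)**2)) = sqrt(-4876 + (10 + (-3 + 1)**2)) = sqrt(-4876 + (10 + (-2)**2)) = sqrt(-4876 + (10 + 4)) = sqrt(-4876 + 14) = sqrt(-4862) = I*sqrt(4862)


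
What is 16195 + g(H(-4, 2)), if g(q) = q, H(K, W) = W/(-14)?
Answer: 113364/7 ≈ 16195.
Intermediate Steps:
H(K, W) = -W/14 (H(K, W) = W*(-1/14) = -W/14)
16195 + g(H(-4, 2)) = 16195 - 1/14*2 = 16195 - ⅐ = 113364/7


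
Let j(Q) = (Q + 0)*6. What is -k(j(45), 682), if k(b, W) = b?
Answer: -270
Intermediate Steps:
j(Q) = 6*Q (j(Q) = Q*6 = 6*Q)
-k(j(45), 682) = -6*45 = -1*270 = -270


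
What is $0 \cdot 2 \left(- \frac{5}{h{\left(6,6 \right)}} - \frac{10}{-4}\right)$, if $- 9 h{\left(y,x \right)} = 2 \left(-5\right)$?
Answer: $0$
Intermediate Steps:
$h{\left(y,x \right)} = \frac{10}{9}$ ($h{\left(y,x \right)} = - \frac{2 \left(-5\right)}{9} = \left(- \frac{1}{9}\right) \left(-10\right) = \frac{10}{9}$)
$0 \cdot 2 \left(- \frac{5}{h{\left(6,6 \right)}} - \frac{10}{-4}\right) = 0 \cdot 2 \left(- \frac{5}{\frac{10}{9}} - \frac{10}{-4}\right) = 0 \left(\left(-5\right) \frac{9}{10} - - \frac{5}{2}\right) = 0 \left(- \frac{9}{2} + \frac{5}{2}\right) = 0 \left(-2\right) = 0$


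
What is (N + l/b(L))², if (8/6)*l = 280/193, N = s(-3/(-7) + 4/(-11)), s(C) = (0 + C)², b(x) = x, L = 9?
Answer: 184474545025/11784740617881 ≈ 0.015654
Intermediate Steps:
s(C) = C²
N = 25/5929 (N = (-3/(-7) + 4/(-11))² = (-3*(-⅐) + 4*(-1/11))² = (3/7 - 4/11)² = (5/77)² = 25/5929 ≈ 0.0042166)
l = 210/193 (l = 3*(280/193)/4 = 3*(280*(1/193))/4 = (¾)*(280/193) = 210/193 ≈ 1.0881)
(N + l/b(L))² = (25/5929 + (210/193)/9)² = (25/5929 + (210/193)*(⅑))² = (25/5929 + 70/579)² = (429505/3432891)² = 184474545025/11784740617881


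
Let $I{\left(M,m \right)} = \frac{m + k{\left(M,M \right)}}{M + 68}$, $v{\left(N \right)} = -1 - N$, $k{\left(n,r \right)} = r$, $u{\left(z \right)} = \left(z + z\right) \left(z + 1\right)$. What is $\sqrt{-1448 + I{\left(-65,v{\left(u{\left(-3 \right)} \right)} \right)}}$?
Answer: $i \sqrt{1474} \approx 38.393 i$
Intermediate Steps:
$u{\left(z \right)} = 2 z \left(1 + z\right)$
$I{\left(M,m \right)} = \frac{M + m}{68 + M}$ ($I{\left(M,m \right)} = \frac{m + M}{M + 68} = \frac{M + m}{68 + M}$)
$\sqrt{-1448 + I{\left(-65,v{\left(u{\left(-3 \right)} \right)} \right)}} = \sqrt{-1448 + \frac{-65 - \left(1 + 2 \left(-3\right) \left(1 - 3\right)\right)}{68 - 65}} = \sqrt{-1448 + \frac{-65 - \left(1 + 2 \left(-3\right) \left(-2\right)\right)}{3}} = \sqrt{-1448 + \frac{-65 - 13}{3}} = \sqrt{-1448 + \frac{1}{3} \left(-78\right)} = \sqrt{-1448 - 26} = \sqrt{-1474} = i \sqrt{1474}$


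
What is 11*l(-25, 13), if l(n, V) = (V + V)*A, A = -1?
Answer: -286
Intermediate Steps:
l(n, V) = -2*V (l(n, V) = (V + V)*(-1) = (2*V)*(-1) = -2*V)
11*l(-25, 13) = 11*(-2*13) = 11*(-26) = -286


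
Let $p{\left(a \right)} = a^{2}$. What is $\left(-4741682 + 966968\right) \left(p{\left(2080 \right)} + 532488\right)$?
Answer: $-18340912558032$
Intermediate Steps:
$\left(-4741682 + 966968\right) \left(p{\left(2080 \right)} + 532488\right) = \left(-4741682 + 966968\right) \left(2080^{2} + 532488\right) = - 3774714 \left(4326400 + 532488\right) = \left(-3774714\right) 4858888 = -18340912558032$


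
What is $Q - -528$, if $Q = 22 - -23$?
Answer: $573$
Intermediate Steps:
$Q = 45$ ($Q = 22 + 23 = 45$)
$Q - -528 = 45 - -528 = 45 + 528 = 573$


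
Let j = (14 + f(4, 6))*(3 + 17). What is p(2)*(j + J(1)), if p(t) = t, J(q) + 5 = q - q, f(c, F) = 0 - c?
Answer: 390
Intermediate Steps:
f(c, F) = -c
J(q) = -5 (J(q) = -5 + (q - q) = -5 + 0 = -5)
j = 200 (j = (14 - 1*4)*(3 + 17) = (14 - 4)*20 = 10*20 = 200)
p(2)*(j + J(1)) = 2*(200 - 5) = 2*195 = 390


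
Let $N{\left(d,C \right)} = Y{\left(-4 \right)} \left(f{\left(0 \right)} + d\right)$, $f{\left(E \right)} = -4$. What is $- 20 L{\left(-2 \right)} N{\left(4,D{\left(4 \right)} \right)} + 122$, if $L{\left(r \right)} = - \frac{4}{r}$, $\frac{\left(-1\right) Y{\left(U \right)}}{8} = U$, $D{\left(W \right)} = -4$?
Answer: $122$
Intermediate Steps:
$Y{\left(U \right)} = - 8 U$
$N{\left(d,C \right)} = -128 + 32 d$ ($N{\left(d,C \right)} = \left(-8\right) \left(-4\right) \left(-4 + d\right) = 32 \left(-4 + d\right) = -128 + 32 d$)
$- 20 L{\left(-2 \right)} N{\left(4,D{\left(4 \right)} \right)} + 122 = - 20 - \frac{4}{-2} \left(-128 + 32 \cdot 4\right) + 122 = - 20 \left(-4\right) \left(- \frac{1}{2}\right) \left(-128 + 128\right) + 122 = - 20 \cdot 2 \cdot 0 + 122 = \left(-20\right) 0 + 122 = 0 + 122 = 122$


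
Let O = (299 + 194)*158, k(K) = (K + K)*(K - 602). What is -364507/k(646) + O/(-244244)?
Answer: -2124017405/315563248 ≈ -6.7309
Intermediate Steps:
k(K) = 2*K*(-602 + K) (k(K) = (2*K)*(-602 + K) = 2*K*(-602 + K))
O = 77894 (O = 493*158 = 77894)
-364507/k(646) + O/(-244244) = -364507*1/(1292*(-602 + 646)) + 77894/(-244244) = -364507/(2*646*44) + 77894*(-1/244244) = -364507/56848 - 38947/122122 = -364507*1/56848 - 38947/122122 = -33137/5168 - 38947/122122 = -2124017405/315563248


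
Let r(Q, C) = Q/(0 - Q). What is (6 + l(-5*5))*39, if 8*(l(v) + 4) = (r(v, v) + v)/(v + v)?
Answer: 16107/200 ≈ 80.535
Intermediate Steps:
r(Q, C) = -1 (r(Q, C) = Q/((-Q)) = Q*(-1/Q) = -1)
l(v) = -4 + (-1 + v)/(16*v) (l(v) = -4 + ((-1 + v)/(v + v))/8 = -4 + ((-1 + v)/((2*v)))/8 = -4 + ((-1 + v)*(1/(2*v)))/8 = -4 + ((-1 + v)/(2*v))/8 = -4 + (-1 + v)/(16*v))
(6 + l(-5*5))*39 = (6 + (-1 - (-315)*5)/(16*((-5*5))))*39 = (6 + (1/16)*(-1 - 63*(-25))/(-25))*39 = (6 + (1/16)*(-1/25)*(-1 + 1575))*39 = (6 + (1/16)*(-1/25)*1574)*39 = (6 - 787/200)*39 = (413/200)*39 = 16107/200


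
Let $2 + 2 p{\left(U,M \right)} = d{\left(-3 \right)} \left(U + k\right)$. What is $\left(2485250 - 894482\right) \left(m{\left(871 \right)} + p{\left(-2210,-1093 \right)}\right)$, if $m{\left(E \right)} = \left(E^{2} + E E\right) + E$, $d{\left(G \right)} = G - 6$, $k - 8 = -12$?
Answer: $2430876442320$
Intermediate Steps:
$k = -4$ ($k = 8 - 12 = -4$)
$d{\left(G \right)} = -6 + G$ ($d{\left(G \right)} = G - 6 = -6 + G$)
$p{\left(U,M \right)} = 17 - \frac{9 U}{2}$ ($p{\left(U,M \right)} = -1 + \frac{\left(-6 - 3\right) \left(U - 4\right)}{2} = -1 + \frac{\left(-9\right) \left(-4 + U\right)}{2} = -1 + \frac{36 - 9 U}{2} = -1 - \left(-18 + \frac{9 U}{2}\right) = 17 - \frac{9 U}{2}$)
$m{\left(E \right)} = E + 2 E^{2}$ ($m{\left(E \right)} = \left(E^{2} + E^{2}\right) + E = 2 E^{2} + E = E + 2 E^{2}$)
$\left(2485250 - 894482\right) \left(m{\left(871 \right)} + p{\left(-2210,-1093 \right)}\right) = \left(2485250 - 894482\right) \left(871 \left(1 + 2 \cdot 871\right) + \left(17 - -9945\right)\right) = 1590768 \left(871 \left(1 + 1742\right) + \left(17 + 9945\right)\right) = 1590768 \left(871 \cdot 1743 + 9962\right) = 1590768 \left(1518153 + 9962\right) = 1590768 \cdot 1528115 = 2430876442320$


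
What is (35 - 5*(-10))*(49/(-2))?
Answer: -4165/2 ≈ -2082.5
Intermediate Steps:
(35 - 5*(-10))*(49/(-2)) = (35 + 50)*(49*(-½)) = 85*(-49/2) = -4165/2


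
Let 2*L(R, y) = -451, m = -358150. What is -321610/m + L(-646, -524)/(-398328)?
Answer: 884048489/983870160 ≈ 0.89854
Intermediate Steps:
L(R, y) = -451/2 (L(R, y) = (1/2)*(-451) = -451/2)
-321610/m + L(-646, -524)/(-398328) = -321610/(-358150) - 451/2/(-398328) = -321610*(-1/358150) - 451/2*(-1/398328) = 1109/1235 + 451/796656 = 884048489/983870160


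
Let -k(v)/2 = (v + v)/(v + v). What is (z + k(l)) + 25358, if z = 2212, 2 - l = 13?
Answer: 27568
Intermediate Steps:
l = -11 (l = 2 - 1*13 = 2 - 13 = -11)
k(v) = -2 (k(v) = -2*(v + v)/(v + v) = -2*2*v/(2*v) = -2*2*v*1/(2*v) = -2*1 = -2)
(z + k(l)) + 25358 = (2212 - 2) + 25358 = 2210 + 25358 = 27568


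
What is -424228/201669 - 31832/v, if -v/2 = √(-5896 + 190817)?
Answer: -424228/201669 + 15916*√184921/184921 ≈ 34.908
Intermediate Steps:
v = -2*√184921 (v = -2*√(-5896 + 190817) = -2*√184921 ≈ -860.05)
-424228/201669 - 31832/v = -424228/201669 - 31832*(-√184921/369842) = -424228*1/201669 - (-15916)*√184921/184921 = -424228/201669 + 15916*√184921/184921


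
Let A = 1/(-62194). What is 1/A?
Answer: -62194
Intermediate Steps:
A = -1/62194 ≈ -1.6079e-5
1/A = 1/(-1/62194) = -62194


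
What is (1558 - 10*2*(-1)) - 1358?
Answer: 220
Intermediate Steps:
(1558 - 10*2*(-1)) - 1358 = (1558 - 20*(-1)) - 1358 = (1558 + 20) - 1358 = 1578 - 1358 = 220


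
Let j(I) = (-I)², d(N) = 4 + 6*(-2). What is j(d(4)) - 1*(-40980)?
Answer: 41044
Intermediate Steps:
d(N) = -8 (d(N) = 4 - 12 = -8)
j(I) = I²
j(d(4)) - 1*(-40980) = (-8)² - 1*(-40980) = 64 + 40980 = 41044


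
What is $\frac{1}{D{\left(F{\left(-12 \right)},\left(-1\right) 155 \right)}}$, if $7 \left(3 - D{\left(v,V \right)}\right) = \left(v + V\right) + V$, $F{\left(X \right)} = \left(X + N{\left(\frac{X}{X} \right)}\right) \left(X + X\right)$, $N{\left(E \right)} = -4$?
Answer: $- \frac{7}{53} \approx -0.13208$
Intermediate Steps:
$F{\left(X \right)} = 2 X \left(-4 + X\right)$ ($F{\left(X \right)} = \left(X - 4\right) \left(X + X\right) = \left(-4 + X\right) 2 X = 2 X \left(-4 + X\right)$)
$D{\left(v,V \right)} = 3 - \frac{2 V}{7} - \frac{v}{7}$ ($D{\left(v,V \right)} = 3 - \frac{\left(v + V\right) + V}{7} = 3 - \frac{\left(V + v\right) + V}{7} = 3 - \frac{v + 2 V}{7} = 3 - \left(\frac{v}{7} + \frac{2 V}{7}\right) = 3 - \frac{2 V}{7} - \frac{v}{7}$)
$\frac{1}{D{\left(F{\left(-12 \right)},\left(-1\right) 155 \right)}} = \frac{1}{3 - \frac{2 \left(\left(-1\right) 155\right)}{7} - \frac{2 \left(-12\right) \left(-4 - 12\right)}{7}} = \frac{1}{3 - - \frac{310}{7} - \frac{2 \left(-12\right) \left(-16\right)}{7}} = \frac{1}{3 + \frac{310}{7} - \frac{384}{7}} = \frac{1}{- \frac{53}{7}} = - \frac{7}{53}$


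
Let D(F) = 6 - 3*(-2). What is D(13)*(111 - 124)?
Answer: -156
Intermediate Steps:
D(F) = 12 (D(F) = 6 + 6 = 12)
D(13)*(111 - 124) = 12*(111 - 124) = 12*(-13) = -156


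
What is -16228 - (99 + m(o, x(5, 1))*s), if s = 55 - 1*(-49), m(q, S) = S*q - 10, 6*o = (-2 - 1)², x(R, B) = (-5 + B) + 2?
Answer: -14975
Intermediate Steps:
x(R, B) = -3 + B
o = 3/2 (o = (-2 - 1)²/6 = (⅙)*(-3)² = (⅙)*9 = 3/2 ≈ 1.5000)
m(q, S) = -10 + S*q
s = 104 (s = 55 + 49 = 104)
-16228 - (99 + m(o, x(5, 1))*s) = -16228 - (99 + (-10 + (-3 + 1)*(3/2))*104) = -16228 - (99 + (-10 - 2*3/2)*104) = -16228 - (99 + (-10 - 3)*104) = -16228 - (99 - 13*104) = -16228 - (99 - 1352) = -16228 - 1*(-1253) = -16228 + 1253 = -14975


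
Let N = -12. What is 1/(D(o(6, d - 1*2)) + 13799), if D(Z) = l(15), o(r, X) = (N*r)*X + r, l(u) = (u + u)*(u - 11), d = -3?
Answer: 1/13919 ≈ 7.1844e-5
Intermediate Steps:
l(u) = 2*u*(-11 + u) (l(u) = (2*u)*(-11 + u) = 2*u*(-11 + u))
o(r, X) = r - 12*X*r (o(r, X) = (-12*r)*X + r = -12*X*r + r = r - 12*X*r)
D(Z) = 120 (D(Z) = 2*15*(-11 + 15) = 2*15*4 = 120)
1/(D(o(6, d - 1*2)) + 13799) = 1/(120 + 13799) = 1/13919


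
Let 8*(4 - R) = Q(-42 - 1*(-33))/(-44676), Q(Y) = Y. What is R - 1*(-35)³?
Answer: 1702810847/39712 ≈ 42879.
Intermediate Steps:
R = 158847/39712 (R = 4 - (-42 - 1*(-33))/(8*(-44676)) = 4 - (-42 + 33)*(-1)/(8*44676) = 4 - (-9)*(-1)/(8*44676) = 4 - ⅛*1/4964 = 4 - 1/39712 = 158847/39712 ≈ 4.0000)
R - 1*(-35)³ = 158847/39712 - 1*(-35)³ = 158847/39712 - 1*(-42875) = 158847/39712 + 42875 = 1702810847/39712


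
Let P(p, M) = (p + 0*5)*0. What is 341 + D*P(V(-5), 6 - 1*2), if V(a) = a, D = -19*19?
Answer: 341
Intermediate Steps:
D = -361
P(p, M) = 0 (P(p, M) = (p + 0)*0 = p*0 = 0)
341 + D*P(V(-5), 6 - 1*2) = 341 - 361*0 = 341 + 0 = 341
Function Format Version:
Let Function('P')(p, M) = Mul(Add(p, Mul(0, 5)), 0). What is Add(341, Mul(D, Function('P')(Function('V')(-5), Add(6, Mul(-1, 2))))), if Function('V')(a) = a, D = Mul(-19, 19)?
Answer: 341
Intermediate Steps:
D = -361
Function('P')(p, M) = 0 (Function('P')(p, M) = Mul(Add(p, 0), 0) = Mul(p, 0) = 0)
Add(341, Mul(D, Function('P')(Function('V')(-5), Add(6, Mul(-1, 2))))) = Add(341, Mul(-361, 0)) = Add(341, 0) = 341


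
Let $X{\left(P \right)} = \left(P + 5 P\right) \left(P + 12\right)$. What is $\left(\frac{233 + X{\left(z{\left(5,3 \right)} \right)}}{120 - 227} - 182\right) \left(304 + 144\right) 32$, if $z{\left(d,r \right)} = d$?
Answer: $- \frac{289830912}{107} \approx -2.7087 \cdot 10^{6}$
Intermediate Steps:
$X{\left(P \right)} = 6 P \left(12 + P\right)$
$\left(\frac{233 + X{\left(z{\left(5,3 \right)} \right)}}{120 - 227} - 182\right) \left(304 + 144\right) 32 = \left(\frac{233 + 6 \cdot 5 \left(12 + 5\right)}{120 - 227} - 182\right) \left(304 + 144\right) 32 = \left(\frac{233 + 6 \cdot 5 \cdot 17}{-107} - 182\right) 448 \cdot 32 = \left(\left(233 + 510\right) \left(- \frac{1}{107}\right) - 182\right) 448 \cdot 32 = \left(743 \left(- \frac{1}{107}\right) - 182\right) 448 \cdot 32 = \left(- \frac{743}{107} - 182\right) 448 \cdot 32 = \left(- \frac{20217}{107}\right) 448 \cdot 32 = \left(- \frac{9057216}{107}\right) 32 = - \frac{289830912}{107}$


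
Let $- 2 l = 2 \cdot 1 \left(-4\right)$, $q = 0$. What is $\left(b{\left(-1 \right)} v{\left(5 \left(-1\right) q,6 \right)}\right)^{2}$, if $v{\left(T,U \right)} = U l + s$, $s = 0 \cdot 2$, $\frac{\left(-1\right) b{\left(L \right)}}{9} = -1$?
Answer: $46656$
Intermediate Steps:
$b{\left(L \right)} = 9$ ($b{\left(L \right)} = \left(-9\right) \left(-1\right) = 9$)
$l = 4$ ($l = - \frac{2 \cdot 1 \left(-4\right)}{2} = - \frac{2 \left(-4\right)}{2} = \left(- \frac{1}{2}\right) \left(-8\right) = 4$)
$s = 0$
$v{\left(T,U \right)} = 4 U$ ($v{\left(T,U \right)} = U 4 + 0 = 4 U + 0 = 4 U$)
$\left(b{\left(-1 \right)} v{\left(5 \left(-1\right) q,6 \right)}\right)^{2} = \left(9 \cdot 4 \cdot 6\right)^{2} = \left(9 \cdot 24\right)^{2} = 216^{2} = 46656$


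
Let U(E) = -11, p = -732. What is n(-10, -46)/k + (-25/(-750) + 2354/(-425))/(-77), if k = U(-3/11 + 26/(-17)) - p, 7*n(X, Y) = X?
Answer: 9841619/141568350 ≈ 0.069518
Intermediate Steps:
n(X, Y) = X/7
k = 721 (k = -11 - 1*(-732) = -11 + 732 = 721)
n(-10, -46)/k + (-25/(-750) + 2354/(-425))/(-77) = ((⅐)*(-10))/721 + (-25/(-750) + 2354/(-425))/(-77) = -10/7*1/721 + (-25*(-1/750) + 2354*(-1/425))*(-1/77) = -10/5047 + (1/30 - 2354/425)*(-1/77) = -10/5047 - 14039/2550*(-1/77) = -10/5047 + 14039/196350 = 9841619/141568350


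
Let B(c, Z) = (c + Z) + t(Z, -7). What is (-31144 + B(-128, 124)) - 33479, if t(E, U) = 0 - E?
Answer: -64751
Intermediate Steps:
t(E, U) = -E
B(c, Z) = c (B(c, Z) = (c + Z) - Z = (Z + c) - Z = c)
(-31144 + B(-128, 124)) - 33479 = (-31144 - 128) - 33479 = -31272 - 33479 = -64751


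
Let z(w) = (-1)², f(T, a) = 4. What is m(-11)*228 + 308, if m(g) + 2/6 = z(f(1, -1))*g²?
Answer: 27820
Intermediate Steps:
z(w) = 1
m(g) = -⅓ + g² (m(g) = -⅓ + 1*g² = -⅓ + g²)
m(-11)*228 + 308 = (-⅓ + (-11)²)*228 + 308 = (-⅓ + 121)*228 + 308 = (362/3)*228 + 308 = 27512 + 308 = 27820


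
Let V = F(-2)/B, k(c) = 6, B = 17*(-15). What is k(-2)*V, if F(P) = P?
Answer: 4/85 ≈ 0.047059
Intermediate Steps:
B = -255
V = 2/255 (V = -2/(-255) = -2*(-1/255) = 2/255 ≈ 0.0078431)
k(-2)*V = 6*(2/255) = 4/85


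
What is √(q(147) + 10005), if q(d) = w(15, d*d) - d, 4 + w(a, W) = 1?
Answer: 3*√1095 ≈ 99.272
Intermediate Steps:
w(a, W) = -3 (w(a, W) = -4 + 1 = -3)
q(d) = -3 - d
√(q(147) + 10005) = √((-3 - 1*147) + 10005) = √((-3 - 147) + 10005) = √(-150 + 10005) = √9855 = 3*√1095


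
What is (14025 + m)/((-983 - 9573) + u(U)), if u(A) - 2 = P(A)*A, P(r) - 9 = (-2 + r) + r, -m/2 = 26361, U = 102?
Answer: -12899/3656 ≈ -3.5282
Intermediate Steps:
m = -52722 (m = -2*26361 = -52722)
P(r) = 7 + 2*r (P(r) = 9 + ((-2 + r) + r) = 9 + (-2 + 2*r) = 7 + 2*r)
u(A) = 2 + A*(7 + 2*A) (u(A) = 2 + (7 + 2*A)*A = 2 + A*(7 + 2*A))
(14025 + m)/((-983 - 9573) + u(U)) = (14025 - 52722)/((-983 - 9573) + (2 + 102*(7 + 2*102))) = -38697/(-10556 + (2 + 102*(7 + 204))) = -38697/(-10556 + (2 + 102*211)) = -38697/(-10556 + (2 + 21522)) = -38697/(-10556 + 21524) = -38697/10968 = -38697*1/10968 = -12899/3656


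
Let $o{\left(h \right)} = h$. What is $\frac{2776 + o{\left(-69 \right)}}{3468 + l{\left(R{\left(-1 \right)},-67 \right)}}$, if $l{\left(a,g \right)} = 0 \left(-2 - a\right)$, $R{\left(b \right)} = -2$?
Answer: $\frac{2707}{3468} \approx 0.78057$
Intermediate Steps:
$l{\left(a,g \right)} = 0$
$\frac{2776 + o{\left(-69 \right)}}{3468 + l{\left(R{\left(-1 \right)},-67 \right)}} = \frac{2776 - 69}{3468 + 0} = \frac{2707}{3468}$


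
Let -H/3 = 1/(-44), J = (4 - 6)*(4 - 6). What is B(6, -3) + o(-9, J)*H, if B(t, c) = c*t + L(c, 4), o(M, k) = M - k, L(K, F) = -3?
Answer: -963/44 ≈ -21.886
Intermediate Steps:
J = 4 (J = -2*(-2) = 4)
H = 3/44 (H = -3/(-44) = -3*(-1/44) = 3/44 ≈ 0.068182)
B(t, c) = -3 + c*t (B(t, c) = c*t - 3 = -3 + c*t)
B(6, -3) + o(-9, J)*H = (-3 - 3*6) + (-9 - 1*4)*(3/44) = (-3 - 18) + (-9 - 4)*(3/44) = -21 - 13*3/44 = -21 - 39/44 = -963/44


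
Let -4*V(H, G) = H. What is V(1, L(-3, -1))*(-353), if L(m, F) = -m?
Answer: 353/4 ≈ 88.250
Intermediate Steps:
V(H, G) = -H/4
V(1, L(-3, -1))*(-353) = -¼*1*(-353) = -¼*(-353) = 353/4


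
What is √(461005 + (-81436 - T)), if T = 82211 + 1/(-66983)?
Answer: 3*√3025312395645/9569 ≈ 545.31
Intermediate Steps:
T = 5506739412/66983 (T = 82211 - 1/66983 = 5506739412/66983 ≈ 82211.)
√(461005 + (-81436 - T)) = √(461005 + (-81436 - 1*5506739412/66983)) = √(461005 + (-81436 - 5506739412/66983)) = √(461005 - 10961567000/66983) = √(19917930915/66983) = 3*√3025312395645/9569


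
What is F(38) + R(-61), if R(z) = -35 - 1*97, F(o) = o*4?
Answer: 20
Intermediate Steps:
F(o) = 4*o
R(z) = -132 (R(z) = -35 - 97 = -132)
F(38) + R(-61) = 4*38 - 132 = 152 - 132 = 20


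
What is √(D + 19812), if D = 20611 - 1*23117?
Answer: √17306 ≈ 131.55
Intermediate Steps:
D = -2506 (D = 20611 - 23117 = -2506)
√(D + 19812) = √(-2506 + 19812) = √17306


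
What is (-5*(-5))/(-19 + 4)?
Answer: -5/3 ≈ -1.6667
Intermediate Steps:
(-5*(-5))/(-19 + 4) = 25/(-15) = 25*(-1/15) = -5/3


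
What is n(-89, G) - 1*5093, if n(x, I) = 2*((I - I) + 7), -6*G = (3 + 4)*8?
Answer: -5079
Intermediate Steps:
G = -28/3 (G = -(3 + 4)*8/6 = -7*8/6 = -1/6*56 = -28/3 ≈ -9.3333)
n(x, I) = 14 (n(x, I) = 2*(0 + 7) = 2*7 = 14)
n(-89, G) - 1*5093 = 14 - 1*5093 = 14 - 5093 = -5079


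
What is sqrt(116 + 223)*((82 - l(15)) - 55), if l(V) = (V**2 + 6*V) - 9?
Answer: -279*sqrt(339) ≈ -5136.9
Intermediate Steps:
l(V) = -9 + V**2 + 6*V
sqrt(116 + 223)*((82 - l(15)) - 55) = sqrt(116 + 223)*((82 - (-9 + 15**2 + 6*15)) - 55) = sqrt(339)*((82 - (-9 + 225 + 90)) - 55) = sqrt(339)*((82 - 1*306) - 55) = sqrt(339)*((82 - 306) - 55) = sqrt(339)*(-224 - 55) = sqrt(339)*(-279) = -279*sqrt(339)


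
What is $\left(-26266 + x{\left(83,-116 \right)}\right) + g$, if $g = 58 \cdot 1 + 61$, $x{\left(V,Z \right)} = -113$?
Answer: $-26260$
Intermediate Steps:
$g = 119$ ($g = 58 + 61 = 119$)
$\left(-26266 + x{\left(83,-116 \right)}\right) + g = \left(-26266 - 113\right) + 119 = -26379 + 119 = -26260$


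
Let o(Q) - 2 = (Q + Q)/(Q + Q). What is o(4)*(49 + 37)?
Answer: 258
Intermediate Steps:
o(Q) = 3 (o(Q) = 2 + (Q + Q)/(Q + Q) = 2 + (2*Q)/((2*Q)) = 2 + (2*Q)*(1/(2*Q)) = 2 + 1 = 3)
o(4)*(49 + 37) = 3*(49 + 37) = 3*86 = 258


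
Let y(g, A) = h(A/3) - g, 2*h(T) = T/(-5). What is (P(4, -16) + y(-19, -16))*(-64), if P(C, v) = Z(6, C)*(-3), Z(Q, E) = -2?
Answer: -24512/15 ≈ -1634.1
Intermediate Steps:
P(C, v) = 6 (P(C, v) = -2*(-3) = 6)
h(T) = -T/10 (h(T) = (T/(-5))/2 = (T*(-1/5))/2 = (-T/5)/2 = -T/10)
y(g, A) = -g - A/30 (y(g, A) = -A/(10*3) - g = -A/30 - g = -g - A/30)
(P(4, -16) + y(-19, -16))*(-64) = (6 + (-1*(-19) - 1/30*(-16)))*(-64) = (6 + (19 + 8/15))*(-64) = (6 + 293/15)*(-64) = (383/15)*(-64) = -24512/15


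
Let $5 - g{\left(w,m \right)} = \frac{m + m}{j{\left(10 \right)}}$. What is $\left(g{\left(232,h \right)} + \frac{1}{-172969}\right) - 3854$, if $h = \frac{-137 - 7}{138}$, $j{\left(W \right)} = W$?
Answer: $- \frac{76557982174}{19891435} \approx -3848.8$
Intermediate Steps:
$h = - \frac{24}{23}$ ($h = \left(-144\right) \frac{1}{138} = - \frac{24}{23} \approx -1.0435$)
$g{\left(w,m \right)} = 5 - \frac{m}{5}$ ($g{\left(w,m \right)} = 5 - \frac{m + m}{10} = 5 - 2 m \frac{1}{10} = 5 - \frac{m}{5}$)
$\left(g{\left(232,h \right)} + \frac{1}{-172969}\right) - 3854 = \left(\left(5 - - \frac{24}{115}\right) + \frac{1}{-172969}\right) - 3854 = \left(\left(5 + \frac{24}{115}\right) - \frac{1}{172969}\right) - 3854 = \left(\frac{599}{115} - \frac{1}{172969}\right) - 3854 = \frac{103608316}{19891435} - 3854 = - \frac{76557982174}{19891435}$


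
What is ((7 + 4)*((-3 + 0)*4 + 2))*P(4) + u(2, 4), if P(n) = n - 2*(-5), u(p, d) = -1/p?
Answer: -3081/2 ≈ -1540.5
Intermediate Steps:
P(n) = 10 + n (P(n) = n + 10 = 10 + n)
((7 + 4)*((-3 + 0)*4 + 2))*P(4) + u(2, 4) = ((7 + 4)*((-3 + 0)*4 + 2))*(10 + 4) - 1/2 = (11*(-3*4 + 2))*14 - 1*½ = (11*(-12 + 2))*14 - ½ = (11*(-10))*14 - ½ = -110*14 - ½ = -1540 - ½ = -3081/2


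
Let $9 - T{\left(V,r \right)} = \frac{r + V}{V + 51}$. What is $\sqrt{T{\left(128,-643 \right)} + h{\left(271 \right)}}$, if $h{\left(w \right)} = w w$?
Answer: $\frac{\sqrt{2353503635}}{179} \approx 271.02$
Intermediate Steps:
$T{\left(V,r \right)} = 9 - \frac{V + r}{51 + V}$ ($T{\left(V,r \right)} = 9 - \frac{r + V}{V + 51} = 9 - \frac{V + r}{51 + V}$)
$h{\left(w \right)} = w^{2}$
$\sqrt{T{\left(128,-643 \right)} + h{\left(271 \right)}} = \sqrt{\frac{459 - -643 + 8 \cdot 128}{51 + 128} + 271^{2}} = \sqrt{\frac{459 + 643 + 1024}{179} + 73441} = \sqrt{\frac{1}{179} \cdot 2126 + 73441} = \sqrt{\frac{2126}{179} + 73441} = \sqrt{\frac{13148065}{179}} = \frac{\sqrt{2353503635}}{179}$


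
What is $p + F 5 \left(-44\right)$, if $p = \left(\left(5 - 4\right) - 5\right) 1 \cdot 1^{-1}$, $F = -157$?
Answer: $34536$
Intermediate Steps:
$p = -4$ ($p = \left(\left(5 - 4\right) - 5\right) 1 \cdot 1 = \left(1 - 5\right) 1 = \left(-4\right) 1 = -4$)
$p + F 5 \left(-44\right) = -4 - 157 \cdot 5 \left(-44\right) = -4 - -34540 = -4 + 34540 = 34536$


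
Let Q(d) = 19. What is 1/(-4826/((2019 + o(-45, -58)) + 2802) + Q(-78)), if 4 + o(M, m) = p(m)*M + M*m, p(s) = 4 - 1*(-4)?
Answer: 7067/129447 ≈ 0.054594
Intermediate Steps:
p(s) = 8 (p(s) = 4 + 4 = 8)
o(M, m) = -4 + 8*M + M*m (o(M, m) = -4 + (8*M + M*m) = -4 + 8*M + M*m)
1/(-4826/((2019 + o(-45, -58)) + 2802) + Q(-78)) = 1/(-4826/((2019 + (-4 + 8*(-45) - 45*(-58))) + 2802) + 19) = 1/(-4826/((2019 + (-4 - 360 + 2610)) + 2802) + 19) = 1/(-4826/((2019 + 2246) + 2802) + 19) = 1/(-4826/(4265 + 2802) + 19) = 1/(-4826/7067 + 19) = 1/(129447/7067) = 7067/129447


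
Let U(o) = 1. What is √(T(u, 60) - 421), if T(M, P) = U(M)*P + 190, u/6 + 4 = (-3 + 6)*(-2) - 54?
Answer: 3*I*√19 ≈ 13.077*I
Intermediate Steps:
u = -384 (u = -24 + 6*((-3 + 6)*(-2) - 54) = -24 + 6*(3*(-2) - 54) = -24 + 6*(-6 - 54) = -24 + 6*(-60) = -24 - 360 = -384)
T(M, P) = 190 + P (T(M, P) = 1*P + 190 = P + 190 = 190 + P)
√(T(u, 60) - 421) = √((190 + 60) - 421) = √(250 - 421) = √(-171) = 3*I*√19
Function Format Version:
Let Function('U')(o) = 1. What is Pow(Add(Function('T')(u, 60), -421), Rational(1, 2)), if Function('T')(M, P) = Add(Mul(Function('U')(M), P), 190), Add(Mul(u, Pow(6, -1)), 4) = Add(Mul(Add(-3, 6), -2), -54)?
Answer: Mul(3, I, Pow(19, Rational(1, 2))) ≈ Mul(13.077, I)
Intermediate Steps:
u = -384 (u = Add(-24, Mul(6, Add(Mul(Add(-3, 6), -2), -54))) = Add(-24, Mul(6, Add(Mul(3, -2), -54))) = Add(-24, Mul(6, Add(-6, -54))) = Add(-24, Mul(6, -60)) = Add(-24, -360) = -384)
Function('T')(M, P) = Add(190, P) (Function('T')(M, P) = Add(Mul(1, P), 190) = Add(P, 190) = Add(190, P))
Pow(Add(Function('T')(u, 60), -421), Rational(1, 2)) = Pow(Add(Add(190, 60), -421), Rational(1, 2)) = Pow(Add(250, -421), Rational(1, 2)) = Pow(-171, Rational(1, 2)) = Mul(3, I, Pow(19, Rational(1, 2)))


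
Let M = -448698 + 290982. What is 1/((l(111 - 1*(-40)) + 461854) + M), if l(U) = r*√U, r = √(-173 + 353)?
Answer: 152069/46249947932 - 3*√755/46249947932 ≈ 3.2862e-6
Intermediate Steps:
r = 6*√5 (r = √180 = 6*√5 ≈ 13.416)
l(U) = 6*√5*√U (l(U) = (6*√5)*√U = 6*√5*√U)
M = -157716
1/((l(111 - 1*(-40)) + 461854) + M) = 1/((6*√5*√(111 - 1*(-40)) + 461854) - 157716) = 1/((6*√5*√(111 + 40) + 461854) - 157716) = 1/((6*√5*√151 + 461854) - 157716) = 1/((6*√755 + 461854) - 157716) = 1/((461854 + 6*√755) - 157716) = 1/(304138 + 6*√755)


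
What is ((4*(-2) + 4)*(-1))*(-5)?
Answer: -20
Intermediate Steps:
((4*(-2) + 4)*(-1))*(-5) = ((-8 + 4)*(-1))*(-5) = -4*(-1)*(-5) = 4*(-5) = -20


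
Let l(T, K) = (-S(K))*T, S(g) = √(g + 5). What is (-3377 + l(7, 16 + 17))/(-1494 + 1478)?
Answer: 3377/16 + 7*√38/16 ≈ 213.76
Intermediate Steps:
S(g) = √(5 + g)
l(T, K) = -T*√(5 + K) (l(T, K) = (-√(5 + K))*T = -T*√(5 + K))
(-3377 + l(7, 16 + 17))/(-1494 + 1478) = (-3377 - 1*7*√(5 + (16 + 17)))/(-1494 + 1478) = (-3377 - 1*7*√(5 + 33))/(-16) = (-3377 - 1*7*√38)*(-1/16) = (-3377 - 7*√38)*(-1/16) = 3377/16 + 7*√38/16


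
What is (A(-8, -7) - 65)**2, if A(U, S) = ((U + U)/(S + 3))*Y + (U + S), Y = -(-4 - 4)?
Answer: 2304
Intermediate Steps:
Y = 8 (Y = -1*(-8) = 8)
A(U, S) = S + U + 16*U/(3 + S) (A(U, S) = ((U + U)/(S + 3))*8 + (U + S) = ((2*U)/(3 + S))*8 + (S + U) = (2*U/(3 + S))*8 + (S + U) = 16*U/(3 + S) + (S + U) = S + U + 16*U/(3 + S))
(A(-8, -7) - 65)**2 = (((-7)**2 + 3*(-7) + 19*(-8) - 7*(-8))/(3 - 7) - 65)**2 = ((49 - 21 - 152 + 56)/(-4) - 65)**2 = (-1/4*(-68) - 65)**2 = (17 - 65)**2 = (-48)**2 = 2304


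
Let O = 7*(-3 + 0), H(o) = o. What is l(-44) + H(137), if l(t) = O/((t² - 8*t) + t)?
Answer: 102469/748 ≈ 136.99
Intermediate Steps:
O = -21 (O = 7*(-3) = -21)
l(t) = -21/(t² - 7*t) (l(t) = -21/((t² - 8*t) + t) = -21/(t² - 7*t))
l(-44) + H(137) = -21/(-44*(-7 - 44)) + 137 = -21*(-1/44)/(-51) + 137 = -21*(-1/44)*(-1/51) + 137 = -7/748 + 137 = 102469/748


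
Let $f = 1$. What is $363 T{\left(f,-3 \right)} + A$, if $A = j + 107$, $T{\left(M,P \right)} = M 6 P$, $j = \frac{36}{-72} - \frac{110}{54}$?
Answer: $- \frac{347195}{54} \approx -6429.5$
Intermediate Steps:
$j = - \frac{137}{54}$ ($j = 36 \left(- \frac{1}{72}\right) - \frac{55}{27} = - \frac{1}{2} - \frac{55}{27} = - \frac{137}{54} \approx -2.537$)
$T{\left(M,P \right)} = 6 M P$
$A = \frac{5641}{54}$ ($A = - \frac{137}{54} + 107 = \frac{5641}{54} \approx 104.46$)
$363 T{\left(f,-3 \right)} + A = 363 \cdot 6 \cdot 1 \left(-3\right) + \frac{5641}{54} = 363 \left(-18\right) + \frac{5641}{54} = -6534 + \frac{5641}{54} = - \frac{347195}{54}$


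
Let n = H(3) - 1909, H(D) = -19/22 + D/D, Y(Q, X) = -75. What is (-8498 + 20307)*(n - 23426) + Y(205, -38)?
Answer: -6581948553/22 ≈ -2.9918e+8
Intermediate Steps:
H(D) = 3/22 (H(D) = -19*1/22 + 1 = -19/22 + 1 = 3/22)
n = -41995/22 (n = 3/22 - 1909 = -41995/22 ≈ -1908.9)
(-8498 + 20307)*(n - 23426) + Y(205, -38) = (-8498 + 20307)*(-41995/22 - 23426) - 75 = 11809*(-557367/22) - 75 = -6581946903/22 - 75 = -6581948553/22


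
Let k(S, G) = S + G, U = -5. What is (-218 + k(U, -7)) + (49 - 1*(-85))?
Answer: -96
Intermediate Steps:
k(S, G) = G + S
(-218 + k(U, -7)) + (49 - 1*(-85)) = (-218 + (-7 - 5)) + (49 - 1*(-85)) = (-218 - 12) + (49 + 85) = -230 + 134 = -96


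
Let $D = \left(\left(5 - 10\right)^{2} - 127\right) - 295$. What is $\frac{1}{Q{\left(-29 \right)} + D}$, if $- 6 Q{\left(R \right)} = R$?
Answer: $- \frac{6}{2353} \approx -0.0025499$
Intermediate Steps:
$Q{\left(R \right)} = - \frac{R}{6}$
$D = -397$ ($D = \left(\left(5 - 10\right)^{2} - 127\right) - 295 = \left(\left(-5\right)^{2} - 127\right) - 295 = \left(25 - 127\right) - 295 = -102 - 295 = -397$)
$\frac{1}{Q{\left(-29 \right)} + D} = \frac{1}{\left(- \frac{1}{6}\right) \left(-29\right) - 397} = \frac{1}{\frac{29}{6} - 397} = \frac{1}{- \frac{2353}{6}} = - \frac{6}{2353}$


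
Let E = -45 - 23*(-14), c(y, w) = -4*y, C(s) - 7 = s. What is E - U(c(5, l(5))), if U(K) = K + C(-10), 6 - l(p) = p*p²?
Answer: 300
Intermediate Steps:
C(s) = 7 + s
l(p) = 6 - p³ (l(p) = 6 - p*p² = 6 - p³)
U(K) = -3 + K (U(K) = K + (7 - 10) = K - 3 = -3 + K)
E = 277 (E = -45 + 322 = 277)
E - U(c(5, l(5))) = 277 - (-3 - 4*5) = 277 - (-3 - 20) = 277 - 1*(-23) = 277 + 23 = 300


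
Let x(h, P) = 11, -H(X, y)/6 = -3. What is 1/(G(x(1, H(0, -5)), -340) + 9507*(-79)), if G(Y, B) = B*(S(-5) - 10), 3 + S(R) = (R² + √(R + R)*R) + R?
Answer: -753433/567690185489 - 1700*I*√10/567690185489 ≈ -1.3272e-6 - 9.4697e-9*I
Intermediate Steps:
H(X, y) = 18 (H(X, y) = -6*(-3) = 18)
S(R) = -3 + R + R² + √2*R^(3/2) (S(R) = -3 + ((R² + √(R + R)*R) + R) = -3 + ((R² + √(2*R)*R) + R) = -3 + ((R² + (√2*√R)*R) + R) = -3 + ((R² + √2*R^(3/2)) + R) = -3 + (R + R² + √2*R^(3/2)) = -3 + R + R² + √2*R^(3/2))
G(Y, B) = B*(7 - 5*I*√10) (G(Y, B) = B*((-3 - 5 + (-5)² + √2*(-5)^(3/2)) - 10) = B*((-3 - 5 + 25 + √2*(-5*I*√5)) - 10) = B*((-3 - 5 + 25 - 5*I*√10) - 10) = B*((17 - 5*I*√10) - 10) = B*(7 - 5*I*√10))
1/(G(x(1, H(0, -5)), -340) + 9507*(-79)) = 1/(-340*(7 - 5*I*√10) + 9507*(-79)) = 1/((-2380 + 1700*I*√10) - 751053) = 1/(-753433 + 1700*I*√10)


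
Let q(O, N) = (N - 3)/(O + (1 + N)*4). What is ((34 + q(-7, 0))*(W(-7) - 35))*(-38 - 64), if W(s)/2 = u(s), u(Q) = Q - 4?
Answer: 203490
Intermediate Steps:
u(Q) = -4 + Q
W(s) = -8 + 2*s (W(s) = 2*(-4 + s) = -8 + 2*s)
q(O, N) = (-3 + N)/(4 + O + 4*N) (q(O, N) = (-3 + N)/(O + (4 + 4*N)) = (-3 + N)/(4 + O + 4*N))
((34 + q(-7, 0))*(W(-7) - 35))*(-38 - 64) = ((34 + (-3 + 0)/(4 - 7 + 4*0))*((-8 + 2*(-7)) - 35))*(-38 - 64) = ((34 - 3/(4 - 7 + 0))*((-8 - 14) - 35))*(-102) = ((34 - 3/(-3))*(-22 - 35))*(-102) = ((34 - ⅓*(-3))*(-57))*(-102) = ((34 + 1)*(-57))*(-102) = (35*(-57))*(-102) = -1995*(-102) = 203490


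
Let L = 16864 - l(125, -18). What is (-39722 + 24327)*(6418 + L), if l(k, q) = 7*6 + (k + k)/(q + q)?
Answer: -6441960775/18 ≈ -3.5789e+8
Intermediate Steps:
l(k, q) = 42 + k/q (l(k, q) = 42 + (2*k)/((2*q)) = 42 + (2*k)*(1/(2*q)) = 42 + k/q)
L = 302921/18 (L = 16864 - (42 + 125/(-18)) = 16864 - (42 + 125*(-1/18)) = 16864 - (42 - 125/18) = 16864 - 1*631/18 = 16864 - 631/18 = 302921/18 ≈ 16829.)
(-39722 + 24327)*(6418 + L) = (-39722 + 24327)*(6418 + 302921/18) = -15395*418445/18 = -6441960775/18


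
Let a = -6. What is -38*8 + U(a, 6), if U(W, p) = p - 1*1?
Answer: -299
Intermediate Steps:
U(W, p) = -1 + p (U(W, p) = p - 1 = -1 + p)
-38*8 + U(a, 6) = -38*8 + (-1 + 6) = -304 + 5 = -299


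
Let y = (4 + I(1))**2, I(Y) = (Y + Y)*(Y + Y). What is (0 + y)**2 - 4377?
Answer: -281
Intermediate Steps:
I(Y) = 4*Y**2 (I(Y) = (2*Y)*(2*Y) = 4*Y**2)
y = 64 (y = (4 + 4*1**2)**2 = (4 + 4*1)**2 = (4 + 4)**2 = 8**2 = 64)
(0 + y)**2 - 4377 = (0 + 64)**2 - 4377 = 64**2 - 4377 = 4096 - 4377 = -281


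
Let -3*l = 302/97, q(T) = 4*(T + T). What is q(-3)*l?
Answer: 2416/97 ≈ 24.907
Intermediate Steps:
q(T) = 8*T (q(T) = 4*(2*T) = 8*T)
l = -302/291 (l = -302/(3*97) = -⅓*302/97 = -302/291 ≈ -1.0378)
q(-3)*l = (8*(-3))*(-302/291) = -24*(-302/291) = 2416/97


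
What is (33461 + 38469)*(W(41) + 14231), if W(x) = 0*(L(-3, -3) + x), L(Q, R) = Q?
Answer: 1023635830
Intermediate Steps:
W(x) = 0 (W(x) = 0*(-3 + x) = 0)
(33461 + 38469)*(W(41) + 14231) = (33461 + 38469)*(0 + 14231) = 71930*14231 = 1023635830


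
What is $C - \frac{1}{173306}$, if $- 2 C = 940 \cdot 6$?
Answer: $- \frac{488722921}{173306} \approx -2820.0$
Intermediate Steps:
$C = -2820$ ($C = - \frac{940 \cdot 6}{2} = \left(- \frac{1}{2}\right) 5640 = -2820$)
$C - \frac{1}{173306} = -2820 - \frac{1}{173306} = - \frac{488722921}{173306}$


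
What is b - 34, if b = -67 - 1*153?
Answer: -254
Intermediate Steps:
b = -220 (b = -67 - 153 = -220)
b - 34 = -220 - 34 = -254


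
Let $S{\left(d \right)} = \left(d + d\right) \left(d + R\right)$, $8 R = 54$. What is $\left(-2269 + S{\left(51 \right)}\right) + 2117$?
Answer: $\frac{11477}{2} \approx 5738.5$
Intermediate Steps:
$R = \frac{27}{4}$ ($R = \frac{1}{8} \cdot 54 = \frac{27}{4} \approx 6.75$)
$S{\left(d \right)} = 2 d \left(\frac{27}{4} + d\right)$ ($S{\left(d \right)} = \left(d + d\right) \left(d + \frac{27}{4}\right) = 2 d \left(\frac{27}{4} + d\right)$)
$\left(-2269 + S{\left(51 \right)}\right) + 2117 = \left(-2269 + \frac{1}{2} \cdot 51 \left(27 + 4 \cdot 51\right)\right) + 2117 = \left(-2269 + \frac{1}{2} \cdot 51 \left(27 + 204\right)\right) + 2117 = \left(-2269 + \frac{1}{2} \cdot 51 \cdot 231\right) + 2117 = \left(-2269 + \frac{11781}{2}\right) + 2117 = \frac{7243}{2} + 2117 = \frac{11477}{2}$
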